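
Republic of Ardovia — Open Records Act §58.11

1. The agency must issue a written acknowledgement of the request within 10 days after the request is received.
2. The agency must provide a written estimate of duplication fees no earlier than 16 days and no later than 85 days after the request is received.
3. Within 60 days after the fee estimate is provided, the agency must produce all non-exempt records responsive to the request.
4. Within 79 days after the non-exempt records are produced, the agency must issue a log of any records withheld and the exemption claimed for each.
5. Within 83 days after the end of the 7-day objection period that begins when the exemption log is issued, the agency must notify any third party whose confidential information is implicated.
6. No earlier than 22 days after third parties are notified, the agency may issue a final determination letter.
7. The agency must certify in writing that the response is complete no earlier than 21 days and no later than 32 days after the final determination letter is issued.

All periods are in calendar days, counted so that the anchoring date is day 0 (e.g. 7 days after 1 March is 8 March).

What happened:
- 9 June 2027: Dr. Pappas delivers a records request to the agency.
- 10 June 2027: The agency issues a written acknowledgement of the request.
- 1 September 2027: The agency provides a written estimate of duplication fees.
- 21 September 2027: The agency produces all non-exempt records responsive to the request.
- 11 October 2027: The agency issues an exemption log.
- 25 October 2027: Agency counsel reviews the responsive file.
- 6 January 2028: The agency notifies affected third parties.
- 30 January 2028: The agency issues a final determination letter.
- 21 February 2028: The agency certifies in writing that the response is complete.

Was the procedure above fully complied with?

(1) due by 9 June 2027 + 10 days = 19 June 2027; 10 June 2027 is within that limit.
(2) the permitted window runs from 9 June 2027 + 16 = 25 June 2027 to 9 June 2027 + 85 = 2 September 2027; done 1 September 2027, which is between those dates.
(3) due by 1 September 2027 + 60 days = 31 October 2027; 21 September 2027 is within that limit.
(4) due by 21 September 2027 + 79 days = 9 December 2027; done 11 October 2027 — timely.
(5) due by 18 October 2027 + 83 days = 9 January 2028; 6 January 2028 is within that limit.
(6) permitted from 6 January 2028 + 22 days = 28 January 2028 onward; done 30 January 2028, after the minimum wait.
(7) the permitted window runs from 30 January 2028 + 21 = 20 February 2028 to 30 January 2028 + 32 = 2 March 2028; 21 February 2028 falls inside that range.

Yes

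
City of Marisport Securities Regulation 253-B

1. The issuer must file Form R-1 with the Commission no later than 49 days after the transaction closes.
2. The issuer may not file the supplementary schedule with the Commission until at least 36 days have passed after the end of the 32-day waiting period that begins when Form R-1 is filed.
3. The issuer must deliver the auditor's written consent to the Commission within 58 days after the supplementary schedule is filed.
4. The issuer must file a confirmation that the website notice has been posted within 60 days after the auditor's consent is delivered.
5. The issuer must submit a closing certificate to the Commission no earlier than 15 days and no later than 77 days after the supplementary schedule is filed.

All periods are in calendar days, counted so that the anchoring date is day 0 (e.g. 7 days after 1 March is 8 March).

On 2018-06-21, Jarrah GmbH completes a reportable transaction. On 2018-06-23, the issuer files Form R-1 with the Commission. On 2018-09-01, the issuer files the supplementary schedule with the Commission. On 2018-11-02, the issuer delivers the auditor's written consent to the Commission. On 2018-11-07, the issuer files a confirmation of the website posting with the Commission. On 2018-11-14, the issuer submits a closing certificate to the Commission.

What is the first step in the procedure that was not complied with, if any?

Step 1 — counting 49 days from 2018-06-21 (when the transaction closes) gives a deadline of 2018-08-09; 2018-06-23 is within that limit.
Step 2 — must wait 36 days from 2018-07-25 (end of the 32-day waiting period, which began when Form R-1 is filed on 2018-06-23), so not before 2018-08-30; 2018-09-01 is on or after that date.
Step 3 — counting 58 days from 2018-09-01 (when the supplementary schedule is filed) gives a deadline of 2018-10-29; done 2018-11-02 — 4 days late.
That is the first point of non-compliance.

Step 3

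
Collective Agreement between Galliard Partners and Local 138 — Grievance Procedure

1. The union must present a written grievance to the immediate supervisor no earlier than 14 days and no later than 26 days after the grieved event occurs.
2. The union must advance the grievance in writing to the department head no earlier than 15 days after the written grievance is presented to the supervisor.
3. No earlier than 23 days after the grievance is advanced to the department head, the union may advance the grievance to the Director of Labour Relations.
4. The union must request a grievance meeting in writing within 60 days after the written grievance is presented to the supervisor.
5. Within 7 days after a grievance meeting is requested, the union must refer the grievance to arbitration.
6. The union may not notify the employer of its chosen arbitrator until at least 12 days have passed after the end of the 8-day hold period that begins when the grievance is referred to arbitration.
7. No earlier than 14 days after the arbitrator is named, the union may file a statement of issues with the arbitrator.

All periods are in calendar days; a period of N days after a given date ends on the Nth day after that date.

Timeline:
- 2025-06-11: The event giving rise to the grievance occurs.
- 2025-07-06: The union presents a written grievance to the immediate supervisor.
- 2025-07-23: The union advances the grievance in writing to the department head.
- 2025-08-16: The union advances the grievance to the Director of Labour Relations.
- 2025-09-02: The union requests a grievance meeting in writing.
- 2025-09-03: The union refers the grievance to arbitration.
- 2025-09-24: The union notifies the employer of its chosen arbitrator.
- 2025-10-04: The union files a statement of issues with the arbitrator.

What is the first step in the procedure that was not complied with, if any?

Step 7

Step 1 — 14 and 26 days from 2025-06-11 (when the grieved event occurs) are 2025-06-25 and 2025-07-07 respectively; done 2025-07-06 — within the window.
Step 2 — must wait 15 days from 2025-07-06 (when the written grievance is presented to the supervisor), so not before 2025-07-21; done 2025-07-23 — permitted.
Step 3 — must wait 23 days from 2025-07-23 (when the grievance is advanced to the department head), so not before 2025-08-15; 2025-08-16 is on or after that date.
Step 4 — counting 60 days from 2025-07-06 (when the written grievance is presented to the supervisor) gives a deadline of 2025-09-04; completed 2025-09-02, before the deadline.
Step 5 — counting 7 days from 2025-09-02 (when a grievance meeting is requested) gives a deadline of 2025-09-09; 2025-09-03 is within that limit.
Step 6 — must wait 12 days from 2025-09-11 (end of the 8-day hold period, which began when the grievance is referred to arbitration on 2025-09-03), so not before 2025-09-23; 2025-09-24 is on or after that date.
Step 7 — must wait 14 days from 2025-09-24 (when the arbitrator is named), so not before 2025-10-08; acted on 2025-10-04, 4 days prematurely.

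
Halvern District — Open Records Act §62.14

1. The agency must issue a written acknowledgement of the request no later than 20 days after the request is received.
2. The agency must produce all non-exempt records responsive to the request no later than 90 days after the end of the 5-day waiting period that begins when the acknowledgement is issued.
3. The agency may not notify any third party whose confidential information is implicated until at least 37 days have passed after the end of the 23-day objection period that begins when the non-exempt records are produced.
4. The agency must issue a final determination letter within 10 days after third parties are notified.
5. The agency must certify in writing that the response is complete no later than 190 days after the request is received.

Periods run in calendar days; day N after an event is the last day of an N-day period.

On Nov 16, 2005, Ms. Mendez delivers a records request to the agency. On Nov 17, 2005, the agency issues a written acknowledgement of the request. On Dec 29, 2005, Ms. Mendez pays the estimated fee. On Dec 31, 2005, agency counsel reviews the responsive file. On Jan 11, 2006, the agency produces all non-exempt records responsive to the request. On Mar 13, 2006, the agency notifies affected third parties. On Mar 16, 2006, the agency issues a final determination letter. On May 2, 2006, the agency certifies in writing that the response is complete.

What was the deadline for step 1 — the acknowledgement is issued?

Step 1 runs from Nov 16, 2005, when the request is received. 20 days after Nov 16, 2005 is Dec 6, 2005.

Dec 6, 2005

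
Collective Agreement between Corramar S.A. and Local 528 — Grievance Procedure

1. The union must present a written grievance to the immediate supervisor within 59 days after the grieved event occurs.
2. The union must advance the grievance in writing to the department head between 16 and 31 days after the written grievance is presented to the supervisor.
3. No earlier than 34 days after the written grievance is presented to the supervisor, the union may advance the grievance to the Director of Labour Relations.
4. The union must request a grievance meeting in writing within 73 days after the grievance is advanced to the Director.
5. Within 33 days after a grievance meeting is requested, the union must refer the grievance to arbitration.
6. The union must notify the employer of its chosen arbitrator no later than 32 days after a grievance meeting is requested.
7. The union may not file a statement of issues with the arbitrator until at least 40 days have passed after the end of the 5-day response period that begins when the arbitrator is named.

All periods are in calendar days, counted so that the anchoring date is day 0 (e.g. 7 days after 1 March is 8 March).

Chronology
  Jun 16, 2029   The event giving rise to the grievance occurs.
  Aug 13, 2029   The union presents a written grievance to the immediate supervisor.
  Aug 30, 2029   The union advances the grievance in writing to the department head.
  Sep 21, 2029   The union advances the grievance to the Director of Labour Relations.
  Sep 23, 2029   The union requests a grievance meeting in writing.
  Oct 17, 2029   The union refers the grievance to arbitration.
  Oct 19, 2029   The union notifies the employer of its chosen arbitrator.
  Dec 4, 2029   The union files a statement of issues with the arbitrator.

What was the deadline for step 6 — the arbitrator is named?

Step 6 runs from Sep 23, 2029, when a grievance meeting is requested. 32 days after Sep 23, 2029 is Oct 25, 2029.

Oct 25, 2029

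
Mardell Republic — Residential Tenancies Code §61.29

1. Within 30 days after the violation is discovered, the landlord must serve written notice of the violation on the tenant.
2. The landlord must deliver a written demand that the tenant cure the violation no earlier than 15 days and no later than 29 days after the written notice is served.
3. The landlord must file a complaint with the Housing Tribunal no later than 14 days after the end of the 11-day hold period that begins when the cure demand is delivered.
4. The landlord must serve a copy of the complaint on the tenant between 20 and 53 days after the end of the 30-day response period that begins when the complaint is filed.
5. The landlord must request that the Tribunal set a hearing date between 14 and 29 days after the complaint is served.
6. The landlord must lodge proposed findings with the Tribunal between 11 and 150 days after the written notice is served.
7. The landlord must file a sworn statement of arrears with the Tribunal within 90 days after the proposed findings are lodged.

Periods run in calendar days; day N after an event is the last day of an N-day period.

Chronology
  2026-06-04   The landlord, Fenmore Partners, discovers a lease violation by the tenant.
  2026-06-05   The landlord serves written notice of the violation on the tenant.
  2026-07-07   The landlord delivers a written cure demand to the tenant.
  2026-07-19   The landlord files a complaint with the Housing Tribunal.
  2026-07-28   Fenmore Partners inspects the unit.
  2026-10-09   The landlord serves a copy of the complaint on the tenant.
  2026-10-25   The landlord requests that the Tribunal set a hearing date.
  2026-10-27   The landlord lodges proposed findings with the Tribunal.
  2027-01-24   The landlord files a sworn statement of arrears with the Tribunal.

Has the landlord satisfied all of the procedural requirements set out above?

No

(1) due by 2026-06-04 + 30 days = 2026-07-04; completed 2026-06-05, before the deadline.
(2) the permitted window runs from 2026-06-05 + 15 = 2026-06-20 to 2026-06-05 + 29 = 2026-07-04; 2026-07-07 is 3 days past the end of the window.
Later steps need not be reached.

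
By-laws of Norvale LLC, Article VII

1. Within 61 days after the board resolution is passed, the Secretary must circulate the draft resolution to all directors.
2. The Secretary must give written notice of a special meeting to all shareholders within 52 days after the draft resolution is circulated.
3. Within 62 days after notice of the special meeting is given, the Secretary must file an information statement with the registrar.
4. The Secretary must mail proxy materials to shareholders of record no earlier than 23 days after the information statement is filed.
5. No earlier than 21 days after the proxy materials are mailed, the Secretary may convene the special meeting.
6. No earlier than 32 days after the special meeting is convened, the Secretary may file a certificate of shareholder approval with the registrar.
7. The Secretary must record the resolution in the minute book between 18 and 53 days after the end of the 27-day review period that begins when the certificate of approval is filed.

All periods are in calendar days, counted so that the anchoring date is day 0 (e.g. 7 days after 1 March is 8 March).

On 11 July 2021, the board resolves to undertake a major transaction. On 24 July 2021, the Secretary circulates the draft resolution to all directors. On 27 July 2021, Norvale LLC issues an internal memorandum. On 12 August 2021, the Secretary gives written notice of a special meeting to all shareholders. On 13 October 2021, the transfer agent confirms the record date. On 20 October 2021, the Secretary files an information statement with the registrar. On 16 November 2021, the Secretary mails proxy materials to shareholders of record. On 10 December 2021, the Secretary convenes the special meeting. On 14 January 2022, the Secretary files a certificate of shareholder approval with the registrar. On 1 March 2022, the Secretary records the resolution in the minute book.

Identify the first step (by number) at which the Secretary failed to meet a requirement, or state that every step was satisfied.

(1) due by 11 July 2021 + 61 days = 10 September 2021; completed 24 July 2021, before the deadline.
(2) due by 24 July 2021 + 52 days = 14 September 2021; done 12 August 2021 — timely.
(3) due by 12 August 2021 + 62 days = 13 October 2021; done 20 October 2021 — 7 days late.

Step 3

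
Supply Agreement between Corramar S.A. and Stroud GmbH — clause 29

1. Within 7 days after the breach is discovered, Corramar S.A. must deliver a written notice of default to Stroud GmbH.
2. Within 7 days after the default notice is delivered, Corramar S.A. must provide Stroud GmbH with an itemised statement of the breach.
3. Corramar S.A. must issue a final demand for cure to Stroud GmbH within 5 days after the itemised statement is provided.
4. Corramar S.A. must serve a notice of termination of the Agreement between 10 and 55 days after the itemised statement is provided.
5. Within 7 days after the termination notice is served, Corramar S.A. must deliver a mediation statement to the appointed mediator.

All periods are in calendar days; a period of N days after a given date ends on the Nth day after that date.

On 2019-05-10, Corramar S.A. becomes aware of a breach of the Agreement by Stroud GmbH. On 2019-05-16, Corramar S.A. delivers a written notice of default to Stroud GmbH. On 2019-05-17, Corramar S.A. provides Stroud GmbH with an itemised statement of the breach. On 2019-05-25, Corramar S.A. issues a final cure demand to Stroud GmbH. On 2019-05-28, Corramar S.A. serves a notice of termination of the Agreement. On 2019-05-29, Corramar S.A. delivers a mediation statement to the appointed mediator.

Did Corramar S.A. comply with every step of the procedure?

Step 1: 7 days after 2019-05-10 (when the breach is discovered) is 2019-05-17; completed 2019-05-16, before the deadline.
Step 2: 7 days after 2019-05-16 (when the default notice is delivered) is 2019-05-23; done 2019-05-17 — timely.
Step 3: 5 days after 2019-05-17 (when the itemised statement is provided) is 2019-05-22; not done until 2019-05-25, 3 days after the deadline.
The analysis stops there.

No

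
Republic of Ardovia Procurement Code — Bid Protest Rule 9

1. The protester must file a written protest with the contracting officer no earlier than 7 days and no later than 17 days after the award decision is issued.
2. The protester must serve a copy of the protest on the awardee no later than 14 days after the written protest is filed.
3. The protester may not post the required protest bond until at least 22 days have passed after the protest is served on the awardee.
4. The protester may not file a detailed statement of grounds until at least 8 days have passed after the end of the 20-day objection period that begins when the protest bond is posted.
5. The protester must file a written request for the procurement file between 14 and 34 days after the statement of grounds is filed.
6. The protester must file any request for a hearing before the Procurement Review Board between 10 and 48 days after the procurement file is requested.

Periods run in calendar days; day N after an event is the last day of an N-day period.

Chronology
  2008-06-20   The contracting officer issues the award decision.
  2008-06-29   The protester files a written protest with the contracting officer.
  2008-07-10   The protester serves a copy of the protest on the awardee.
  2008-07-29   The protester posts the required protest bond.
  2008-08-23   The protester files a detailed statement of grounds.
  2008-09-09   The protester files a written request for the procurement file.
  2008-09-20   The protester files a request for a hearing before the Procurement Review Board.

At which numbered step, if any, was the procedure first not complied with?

Step 3

(1) the permitted window runs from 2008-06-20 + 7 = 2008-06-27 to 2008-06-20 + 17 = 2008-07-07; done 2008-06-29, which is between those dates.
(2) due by 2008-06-29 + 14 days = 2008-07-13; done 2008-07-10 — timely.
(3) permitted from 2008-07-10 + 22 days = 2008-08-01 onward; 2008-07-29 is 3 days before the earliest permitted date.
That is the first point of non-compliance.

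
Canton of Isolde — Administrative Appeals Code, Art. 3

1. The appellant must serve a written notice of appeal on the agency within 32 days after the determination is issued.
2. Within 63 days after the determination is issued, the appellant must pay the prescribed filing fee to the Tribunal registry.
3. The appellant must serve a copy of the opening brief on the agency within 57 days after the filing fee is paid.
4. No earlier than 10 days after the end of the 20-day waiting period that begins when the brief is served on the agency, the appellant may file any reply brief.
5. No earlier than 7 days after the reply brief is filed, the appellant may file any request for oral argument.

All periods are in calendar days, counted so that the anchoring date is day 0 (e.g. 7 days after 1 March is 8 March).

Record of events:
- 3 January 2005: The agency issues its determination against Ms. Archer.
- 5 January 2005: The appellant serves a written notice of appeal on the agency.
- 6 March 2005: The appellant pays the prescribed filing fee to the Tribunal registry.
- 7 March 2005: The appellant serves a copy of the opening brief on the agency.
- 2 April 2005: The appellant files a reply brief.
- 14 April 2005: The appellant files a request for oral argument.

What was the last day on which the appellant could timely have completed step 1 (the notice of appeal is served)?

4 February 2005

Step 1 runs from 3 January 2005, when the determination is issued. 32 days after 3 January 2005 is 4 February 2005.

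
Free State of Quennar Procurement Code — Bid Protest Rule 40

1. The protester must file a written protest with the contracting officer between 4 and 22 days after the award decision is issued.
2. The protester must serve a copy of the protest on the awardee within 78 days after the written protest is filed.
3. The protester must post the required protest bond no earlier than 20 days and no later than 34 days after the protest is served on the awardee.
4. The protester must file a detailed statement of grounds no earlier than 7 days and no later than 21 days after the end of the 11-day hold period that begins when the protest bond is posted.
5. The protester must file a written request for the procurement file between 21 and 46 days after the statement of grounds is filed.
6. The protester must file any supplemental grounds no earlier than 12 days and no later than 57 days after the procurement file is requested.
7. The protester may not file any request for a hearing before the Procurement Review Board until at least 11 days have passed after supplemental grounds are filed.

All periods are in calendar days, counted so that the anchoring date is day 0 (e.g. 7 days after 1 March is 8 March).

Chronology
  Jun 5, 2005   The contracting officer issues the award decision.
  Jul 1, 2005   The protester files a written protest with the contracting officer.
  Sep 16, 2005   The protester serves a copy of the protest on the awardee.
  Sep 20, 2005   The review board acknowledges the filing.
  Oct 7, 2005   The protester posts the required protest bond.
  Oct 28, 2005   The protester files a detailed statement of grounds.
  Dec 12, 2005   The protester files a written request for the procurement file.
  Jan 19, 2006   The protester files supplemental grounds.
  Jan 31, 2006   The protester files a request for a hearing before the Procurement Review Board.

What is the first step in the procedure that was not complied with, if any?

Step 1 — 4 and 22 days from Jun 5, 2005 (when the award decision is issued) are Jun 9, 2005 and Jun 27, 2005 respectively; Jul 1, 2005 is 4 days past the end of the window.
The procedure was therefore not followed at step 1.

Step 1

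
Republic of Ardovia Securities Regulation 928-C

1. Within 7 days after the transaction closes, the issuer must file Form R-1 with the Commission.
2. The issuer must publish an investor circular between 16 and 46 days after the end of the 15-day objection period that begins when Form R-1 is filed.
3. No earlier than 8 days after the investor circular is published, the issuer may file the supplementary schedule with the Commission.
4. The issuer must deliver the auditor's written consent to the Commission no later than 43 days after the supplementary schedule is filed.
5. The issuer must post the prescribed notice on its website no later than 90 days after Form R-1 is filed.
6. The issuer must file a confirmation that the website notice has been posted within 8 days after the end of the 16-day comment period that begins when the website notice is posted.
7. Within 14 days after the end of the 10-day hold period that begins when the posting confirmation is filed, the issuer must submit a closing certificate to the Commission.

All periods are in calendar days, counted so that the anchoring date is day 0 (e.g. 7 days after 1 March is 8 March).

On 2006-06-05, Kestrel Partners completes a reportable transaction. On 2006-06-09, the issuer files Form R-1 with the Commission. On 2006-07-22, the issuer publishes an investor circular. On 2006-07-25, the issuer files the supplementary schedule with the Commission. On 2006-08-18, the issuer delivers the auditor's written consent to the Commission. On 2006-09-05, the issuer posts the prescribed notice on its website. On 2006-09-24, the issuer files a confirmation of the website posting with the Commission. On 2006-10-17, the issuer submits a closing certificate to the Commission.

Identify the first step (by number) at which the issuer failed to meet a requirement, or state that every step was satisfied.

Step 3

Step 1 — counting 7 days from 2006-06-05 (when the transaction closes) gives a deadline of 2006-06-12; done 2006-06-09 — timely.
Step 2 — 16 and 46 days from 2006-06-24 (end of the 15-day objection period, which began when Form R-1 is filed on 2006-06-09) are 2006-07-10 and 2006-08-09 respectively; done 2006-07-22 — within the window.
Step 3 — must wait 8 days from 2006-07-22 (when the investor circular is published), so not before 2006-07-30; acted on 2006-07-25, 5 days prematurely.
The procedure was therefore not followed at step 3.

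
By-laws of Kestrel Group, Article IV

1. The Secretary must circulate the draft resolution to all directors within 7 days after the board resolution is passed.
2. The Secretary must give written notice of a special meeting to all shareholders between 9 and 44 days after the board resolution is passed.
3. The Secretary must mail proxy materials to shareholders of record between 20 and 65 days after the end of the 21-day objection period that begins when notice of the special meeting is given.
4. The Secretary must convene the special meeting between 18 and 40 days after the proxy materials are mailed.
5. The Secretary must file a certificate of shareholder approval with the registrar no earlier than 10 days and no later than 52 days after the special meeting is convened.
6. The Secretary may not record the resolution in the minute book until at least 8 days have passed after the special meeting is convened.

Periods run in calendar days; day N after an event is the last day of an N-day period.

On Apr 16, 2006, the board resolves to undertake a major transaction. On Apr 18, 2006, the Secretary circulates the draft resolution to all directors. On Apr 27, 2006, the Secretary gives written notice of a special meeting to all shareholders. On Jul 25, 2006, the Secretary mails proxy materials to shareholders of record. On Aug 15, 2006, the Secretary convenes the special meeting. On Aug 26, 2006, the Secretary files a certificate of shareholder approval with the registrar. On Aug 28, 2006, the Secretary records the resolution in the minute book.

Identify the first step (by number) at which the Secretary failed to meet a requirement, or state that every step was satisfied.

Step 1 — counting 7 days from Apr 16, 2006 (when the board resolution is passed) gives a deadline of Apr 23, 2006; done Apr 18, 2006 — timely.
Step 2 — 9 and 44 days from Apr 16, 2006 (when the board resolution is passed) are Apr 25, 2006 and May 30, 2006 respectively; done Apr 27, 2006, which is between those dates.
Step 3 — 20 and 65 days from May 18, 2006 (end of the 21-day objection period, which began when notice of the special meeting is given on Apr 27, 2006) are Jun 7, 2006 and Jul 22, 2006 respectively; Jul 25, 2006 is 3 days past the end of the window.
No need to go further; step 3 was not satisfied.

Step 3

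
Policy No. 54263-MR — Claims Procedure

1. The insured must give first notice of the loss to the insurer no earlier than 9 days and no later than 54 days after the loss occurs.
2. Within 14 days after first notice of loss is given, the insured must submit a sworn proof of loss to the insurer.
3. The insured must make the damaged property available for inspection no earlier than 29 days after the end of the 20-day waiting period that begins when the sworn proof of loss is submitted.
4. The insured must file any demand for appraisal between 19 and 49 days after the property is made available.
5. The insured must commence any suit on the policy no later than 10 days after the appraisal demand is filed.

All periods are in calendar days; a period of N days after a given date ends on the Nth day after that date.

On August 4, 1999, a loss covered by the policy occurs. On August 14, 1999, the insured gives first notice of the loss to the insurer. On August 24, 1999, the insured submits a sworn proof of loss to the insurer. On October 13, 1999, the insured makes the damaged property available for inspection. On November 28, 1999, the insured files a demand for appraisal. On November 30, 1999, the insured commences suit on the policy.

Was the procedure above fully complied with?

Yes

Step 1 — 9 and 54 days from August 4, 1999 (when the loss occurs) are August 13, 1999 and September 27, 1999 respectively; August 14, 1999 falls inside that range.
Step 2 — counting 14 days from August 14, 1999 (when first notice of loss is given) gives a deadline of August 28, 1999; done August 24, 1999 — timely.
Step 3 — must wait 29 days from September 13, 1999 (end of the 20-day waiting period, which began when the sworn proof of loss is submitted on August 24, 1999), so not before October 12, 1999; done October 13, 1999, after the minimum wait.
Step 4 — 19 and 49 days from October 13, 1999 (when the property is made available) are November 1, 1999 and December 1, 1999 respectively; November 28, 1999 falls inside that range.
Step 5 — counting 10 days from November 28, 1999 (when the appraisal demand is filed) gives a deadline of December 8, 1999; completed November 30, 1999, before the deadline.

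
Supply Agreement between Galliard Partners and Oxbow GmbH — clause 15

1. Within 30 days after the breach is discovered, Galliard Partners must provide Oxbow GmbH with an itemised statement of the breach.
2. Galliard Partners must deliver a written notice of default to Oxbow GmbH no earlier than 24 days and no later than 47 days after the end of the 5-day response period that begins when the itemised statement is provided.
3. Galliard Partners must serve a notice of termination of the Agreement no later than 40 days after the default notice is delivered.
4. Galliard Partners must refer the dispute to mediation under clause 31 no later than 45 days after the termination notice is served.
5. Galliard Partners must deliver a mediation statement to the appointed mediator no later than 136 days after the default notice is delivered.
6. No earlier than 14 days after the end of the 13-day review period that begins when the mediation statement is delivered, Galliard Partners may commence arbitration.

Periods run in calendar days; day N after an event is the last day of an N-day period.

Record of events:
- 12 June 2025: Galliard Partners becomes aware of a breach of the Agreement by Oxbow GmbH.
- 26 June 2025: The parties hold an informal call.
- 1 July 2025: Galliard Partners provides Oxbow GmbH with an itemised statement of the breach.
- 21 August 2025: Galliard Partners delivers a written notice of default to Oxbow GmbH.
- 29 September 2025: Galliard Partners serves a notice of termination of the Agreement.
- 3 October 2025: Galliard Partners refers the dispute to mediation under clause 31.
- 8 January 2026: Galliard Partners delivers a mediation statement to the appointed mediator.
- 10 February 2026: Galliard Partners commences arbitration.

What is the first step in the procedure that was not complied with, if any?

(1) due by 12 June 2025 + 30 days = 12 July 2025; done 1 July 2025 — timely.
(2) the permitted window runs from 6 July 2025 + 24 = 30 July 2025 to 6 July 2025 + 47 = 22 August 2025; done 21 August 2025, which is between those dates.
(3) due by 21 August 2025 + 40 days = 30 September 2025; 29 September 2025 is within that limit.
(4) due by 29 September 2025 + 45 days = 13 November 2025; done 3 October 2025 — timely.
(5) due by 21 August 2025 + 136 days = 4 January 2026; not done until 8 January 2026, 4 days after the deadline.
The procedure was therefore not followed at step 5.

Step 5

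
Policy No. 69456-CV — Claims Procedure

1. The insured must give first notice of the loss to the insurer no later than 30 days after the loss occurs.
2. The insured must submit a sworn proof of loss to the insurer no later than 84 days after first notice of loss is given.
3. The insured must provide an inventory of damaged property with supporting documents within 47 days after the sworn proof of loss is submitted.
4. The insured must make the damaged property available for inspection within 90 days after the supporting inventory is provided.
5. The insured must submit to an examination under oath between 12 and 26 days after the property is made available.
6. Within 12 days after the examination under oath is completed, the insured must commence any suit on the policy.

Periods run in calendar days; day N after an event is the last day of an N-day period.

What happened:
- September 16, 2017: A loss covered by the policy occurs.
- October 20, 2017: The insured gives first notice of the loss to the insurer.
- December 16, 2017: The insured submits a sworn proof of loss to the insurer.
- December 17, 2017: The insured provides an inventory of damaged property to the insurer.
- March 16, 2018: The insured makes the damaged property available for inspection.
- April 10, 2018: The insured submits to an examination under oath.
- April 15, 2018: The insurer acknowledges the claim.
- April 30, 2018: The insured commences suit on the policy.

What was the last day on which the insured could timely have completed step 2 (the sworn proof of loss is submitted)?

January 12, 2018

Step 2 runs from October 20, 2017, when first notice of loss is given. 84 days after October 20, 2017 is January 12, 2018.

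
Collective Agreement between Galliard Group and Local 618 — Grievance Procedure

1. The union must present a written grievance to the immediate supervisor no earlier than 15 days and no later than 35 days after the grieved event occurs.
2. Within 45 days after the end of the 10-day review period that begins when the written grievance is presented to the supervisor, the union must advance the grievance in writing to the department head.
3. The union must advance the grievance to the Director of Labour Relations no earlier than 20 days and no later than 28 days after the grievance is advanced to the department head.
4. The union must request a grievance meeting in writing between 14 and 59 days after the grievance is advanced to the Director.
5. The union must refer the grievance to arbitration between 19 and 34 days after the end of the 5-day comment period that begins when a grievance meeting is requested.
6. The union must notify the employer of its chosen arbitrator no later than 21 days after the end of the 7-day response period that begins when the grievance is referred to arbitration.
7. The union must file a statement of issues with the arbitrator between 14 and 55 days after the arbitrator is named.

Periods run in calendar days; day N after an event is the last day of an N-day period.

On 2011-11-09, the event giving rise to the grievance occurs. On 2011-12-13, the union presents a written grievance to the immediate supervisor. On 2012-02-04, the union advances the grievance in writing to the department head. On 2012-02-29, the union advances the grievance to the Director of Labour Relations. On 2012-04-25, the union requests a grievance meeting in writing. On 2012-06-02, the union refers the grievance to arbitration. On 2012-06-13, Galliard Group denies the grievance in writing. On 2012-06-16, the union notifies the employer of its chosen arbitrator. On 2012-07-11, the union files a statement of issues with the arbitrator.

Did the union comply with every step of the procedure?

Yes

Step 1: the window is 15–35 days after 2011-11-09 (when the grieved event occurs), so 2011-11-24 through 2011-12-14; done 2011-12-13 — within the window.
Step 2: 45 days after 2011-12-23 (end of the 10-day review period, which began when the written grievance is presented to the supervisor on 2011-12-13) is 2012-02-06; done 2012-02-04 — timely.
Step 3: the window is 20–28 days after 2012-02-04 (when the grievance is advanced to the department head), so 2012-02-24 through 2012-03-03; done 2012-02-29, which is between those dates.
Step 4: the window is 14–59 days after 2012-02-29 (when the grievance is advanced to the Director), so 2012-03-14 through 2012-04-28; 2012-04-25 falls inside that range.
Step 5: the window is 19–34 days after 2012-04-30 (end of the 5-day comment period, which began when a grievance meeting is requested on 2012-04-25), so 2012-05-19 through 2012-06-03; done 2012-06-02, which is between those dates.
Step 6: 21 days after 2012-06-09 (end of the 7-day response period, which began when the grievance is referred to arbitration on 2012-06-02) is 2012-06-30; completed 2012-06-16, before the deadline.
Step 7: the window is 14–55 days after 2012-06-16 (when the arbitrator is named), so 2012-06-30 through 2012-08-10; done 2012-07-11 — within the window.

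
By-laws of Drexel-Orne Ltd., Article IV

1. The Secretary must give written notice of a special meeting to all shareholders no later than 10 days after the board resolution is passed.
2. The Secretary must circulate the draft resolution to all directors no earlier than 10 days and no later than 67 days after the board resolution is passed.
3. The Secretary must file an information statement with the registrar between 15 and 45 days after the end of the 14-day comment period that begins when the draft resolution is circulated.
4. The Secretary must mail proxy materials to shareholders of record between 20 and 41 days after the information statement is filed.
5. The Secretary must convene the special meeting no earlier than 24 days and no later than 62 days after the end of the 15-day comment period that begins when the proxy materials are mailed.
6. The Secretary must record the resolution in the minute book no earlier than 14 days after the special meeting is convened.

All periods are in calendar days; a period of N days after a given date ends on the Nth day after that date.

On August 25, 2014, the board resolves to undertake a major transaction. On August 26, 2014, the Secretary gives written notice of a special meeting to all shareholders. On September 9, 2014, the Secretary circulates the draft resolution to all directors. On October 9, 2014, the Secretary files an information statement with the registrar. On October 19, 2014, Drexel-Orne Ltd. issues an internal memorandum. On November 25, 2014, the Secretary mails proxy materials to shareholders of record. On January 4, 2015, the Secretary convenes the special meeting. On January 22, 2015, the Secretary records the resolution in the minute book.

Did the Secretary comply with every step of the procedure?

Step 1 — counting 10 days from August 25, 2014 (when the board resolution is passed) gives a deadline of September 4, 2014; completed August 26, 2014, before the deadline.
Step 2 — 10 and 67 days from August 25, 2014 (when the board resolution is passed) are September 4, 2014 and October 31, 2014 respectively; done September 9, 2014 — within the window.
Step 3 — 15 and 45 days from September 23, 2014 (end of the 14-day comment period, which began when the draft resolution is circulated on September 9, 2014) are October 8, 2014 and November 7, 2014 respectively; done October 9, 2014, which is between those dates.
Step 4 — 20 and 41 days from October 9, 2014 (when the information statement is filed) are October 29, 2014 and November 19, 2014 respectively; done November 25, 2014 — 6 days after the window closed.

No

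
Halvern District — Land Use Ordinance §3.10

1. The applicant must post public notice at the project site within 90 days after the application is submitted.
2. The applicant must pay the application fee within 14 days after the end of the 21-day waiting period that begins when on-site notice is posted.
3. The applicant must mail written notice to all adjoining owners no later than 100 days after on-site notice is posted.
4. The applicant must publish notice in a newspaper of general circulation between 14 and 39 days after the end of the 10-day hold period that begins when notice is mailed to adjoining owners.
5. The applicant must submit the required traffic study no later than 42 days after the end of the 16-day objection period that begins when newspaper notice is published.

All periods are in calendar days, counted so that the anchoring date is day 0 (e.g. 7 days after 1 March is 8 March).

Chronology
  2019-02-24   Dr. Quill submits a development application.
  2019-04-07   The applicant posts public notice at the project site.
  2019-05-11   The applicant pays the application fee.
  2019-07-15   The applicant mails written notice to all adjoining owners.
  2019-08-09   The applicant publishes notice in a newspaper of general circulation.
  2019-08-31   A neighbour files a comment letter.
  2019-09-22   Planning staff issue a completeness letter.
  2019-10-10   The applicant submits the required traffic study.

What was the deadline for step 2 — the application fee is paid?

2019-05-12

On-site notice is posted on 2019-04-07; the 21-day waiting period therefore ends 2019-04-28, and step 2 runs from that date. 14 days after 2019-04-28 is 2019-05-12.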